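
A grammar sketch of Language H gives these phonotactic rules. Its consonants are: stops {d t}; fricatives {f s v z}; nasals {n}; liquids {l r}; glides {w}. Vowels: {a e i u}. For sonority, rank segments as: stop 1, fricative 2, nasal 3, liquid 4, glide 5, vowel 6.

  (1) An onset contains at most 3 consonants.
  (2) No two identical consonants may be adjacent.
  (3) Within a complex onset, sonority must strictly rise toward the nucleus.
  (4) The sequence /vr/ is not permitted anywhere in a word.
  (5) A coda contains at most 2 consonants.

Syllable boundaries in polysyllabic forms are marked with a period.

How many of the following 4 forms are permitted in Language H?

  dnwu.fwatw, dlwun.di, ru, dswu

4

dnwu.fwatw — σ1 onset /dnw/ (1→3→5 rises), coda /∅/ ok; σ2 onset /fw/ (2→5 rises), coda /tw/ (2C) ok → permitted
dlwun.di — σ1 onset /dlw/ (1→4→5 rises), coda /n/ ok; σ2 onset /d/, coda /∅/ ok → permitted
ru — σ1 onset /r/, coda /∅/ ok → permitted
dswu — σ1 onset /dsw/ (1→2→5 rises), coda /∅/ ok → permitted
Permitted: dnwu.fwatw, dlwun.di, ru, dswu → 4.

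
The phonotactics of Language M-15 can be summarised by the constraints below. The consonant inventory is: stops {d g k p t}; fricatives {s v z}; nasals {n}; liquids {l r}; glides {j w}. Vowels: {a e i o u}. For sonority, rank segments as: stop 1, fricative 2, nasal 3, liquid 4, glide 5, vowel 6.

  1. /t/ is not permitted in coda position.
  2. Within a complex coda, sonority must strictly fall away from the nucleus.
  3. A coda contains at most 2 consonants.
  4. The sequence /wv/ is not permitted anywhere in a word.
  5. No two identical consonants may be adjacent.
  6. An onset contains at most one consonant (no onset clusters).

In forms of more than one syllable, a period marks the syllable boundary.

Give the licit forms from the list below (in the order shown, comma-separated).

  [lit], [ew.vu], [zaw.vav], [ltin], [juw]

[juw]

[lit] — violates constraint 1: syllable 1 coda contains /t/ → illicit
[ew.vu] — violates constraint 4: contains banned sequence /wv/ → illicit
[zaw.vav] — violates constraint 4: contains banned sequence /wv/ → illicit
[ltin] — violates constraint 6: syllable 1 onset /lt/ has 2 consonants (> 1) → illicit
[juw] — σ1 onset /j/, coda /w/ ok → licit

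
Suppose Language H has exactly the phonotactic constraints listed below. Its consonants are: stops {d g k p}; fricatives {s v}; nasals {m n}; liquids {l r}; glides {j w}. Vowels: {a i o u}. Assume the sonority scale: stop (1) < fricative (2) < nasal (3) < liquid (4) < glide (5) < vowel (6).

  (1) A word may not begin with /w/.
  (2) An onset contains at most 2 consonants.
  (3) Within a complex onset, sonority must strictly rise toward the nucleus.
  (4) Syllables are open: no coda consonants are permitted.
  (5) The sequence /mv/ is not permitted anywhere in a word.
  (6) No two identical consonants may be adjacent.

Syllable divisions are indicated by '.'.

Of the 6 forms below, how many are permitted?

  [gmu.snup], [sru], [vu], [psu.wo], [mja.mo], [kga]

4

[gmu.snup] — violates constraint 4: syllable 2 coda /p/ has 1 consonant (> 0) → not permitted
[sru] — σ1 onset /sr/ (2→4 rises), coda /∅/ ok → permitted
[vu] — σ1 onset /v/, coda /∅/ ok → permitted
[psu.wo] — σ1 onset /ps/ (1→2 rises), coda /∅/ ok; σ2 onset /w/, coda /∅/ ok → permitted
[mja.mo] — σ1 onset /mj/ (3→5 rises), coda /∅/ ok; σ2 onset /m/, coda /∅/ ok → permitted
[kga] — violates constraint 3: syllable 1 onset /kg/: /k/ (stop, 1) → /g/ (stop, 1) does not rise → not permitted
Permitted: [sru], [vu], [psu.wo], [mja.mo] → 4.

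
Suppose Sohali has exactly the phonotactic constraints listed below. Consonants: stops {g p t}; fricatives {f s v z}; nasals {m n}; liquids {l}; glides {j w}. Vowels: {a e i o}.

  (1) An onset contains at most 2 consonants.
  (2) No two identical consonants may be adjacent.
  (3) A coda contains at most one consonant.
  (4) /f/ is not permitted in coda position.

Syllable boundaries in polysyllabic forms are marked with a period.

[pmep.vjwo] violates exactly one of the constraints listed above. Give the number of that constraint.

1

[pmep.vjwo]: syllable 2 onset /vjw/ has 3 consonants (> 2).
This is a violation of constraint 1: "An onset contains at most 2 consonants."
The remaining constraints (2, 3, 4) are satisfied.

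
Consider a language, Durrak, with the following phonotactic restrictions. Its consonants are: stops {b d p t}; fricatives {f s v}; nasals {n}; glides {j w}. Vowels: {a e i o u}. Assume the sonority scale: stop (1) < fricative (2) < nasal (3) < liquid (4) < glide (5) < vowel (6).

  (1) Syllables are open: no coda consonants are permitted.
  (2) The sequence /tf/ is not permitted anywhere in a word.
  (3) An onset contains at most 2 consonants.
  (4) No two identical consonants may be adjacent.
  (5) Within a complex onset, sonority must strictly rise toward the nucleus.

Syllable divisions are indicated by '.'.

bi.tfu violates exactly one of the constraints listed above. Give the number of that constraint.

bi.tfu: contains banned sequence /tf/.
This is a violation of constraint 2: "The sequence /tf/ is not permitted anywhere in a word."
The remaining constraints (1, 3, 4, 5) are satisfied.

2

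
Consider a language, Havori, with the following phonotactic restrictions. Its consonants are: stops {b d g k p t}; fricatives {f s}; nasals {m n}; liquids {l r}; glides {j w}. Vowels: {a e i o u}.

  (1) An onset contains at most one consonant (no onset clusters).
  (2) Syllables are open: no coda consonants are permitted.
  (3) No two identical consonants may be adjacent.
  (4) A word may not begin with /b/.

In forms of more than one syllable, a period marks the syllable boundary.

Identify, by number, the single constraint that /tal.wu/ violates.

2

/tal.wu/: syllable 1 coda /l/ has 1 consonant (> 0).
This is a violation of constraint 2: "Syllables are open: no coda consonants are permitted."
The remaining constraints (1, 3, 4) are satisfied.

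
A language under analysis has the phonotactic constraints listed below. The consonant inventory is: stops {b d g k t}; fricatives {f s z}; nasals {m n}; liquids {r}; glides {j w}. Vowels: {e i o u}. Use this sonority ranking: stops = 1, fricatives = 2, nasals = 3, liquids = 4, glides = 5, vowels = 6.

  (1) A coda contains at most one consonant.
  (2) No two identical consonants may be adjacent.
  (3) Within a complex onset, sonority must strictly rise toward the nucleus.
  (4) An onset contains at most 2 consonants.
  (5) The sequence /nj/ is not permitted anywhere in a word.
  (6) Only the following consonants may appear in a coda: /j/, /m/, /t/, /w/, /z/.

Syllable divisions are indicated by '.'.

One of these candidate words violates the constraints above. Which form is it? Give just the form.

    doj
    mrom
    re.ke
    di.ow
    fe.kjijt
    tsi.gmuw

fe.kjijt

doj — σ1 onset /d/, coda /j/ ok → phonotactically legal
mrom — σ1 onset /mr/ (3→4 rises), coda /m/ ok → phonotactically legal
re.ke — σ1 onset /r/, coda /∅/ ok; σ2 onset /k/, coda /∅/ ok → phonotactically legal
di.ow — σ1 onset /d/, coda /∅/ ok; σ2 onset /∅/, coda /w/ ok → phonotactically legal
fe.kjijt — violates constraint 1: syllable 2 coda /jt/ has 2 consonants (> 1) → phonotactically illegal
tsi.gmuw — σ1 onset /ts/ (1→2 rises), coda /∅/ ok; σ2 onset /gm/ (1→3 rises), coda /w/ ok → phonotactically legal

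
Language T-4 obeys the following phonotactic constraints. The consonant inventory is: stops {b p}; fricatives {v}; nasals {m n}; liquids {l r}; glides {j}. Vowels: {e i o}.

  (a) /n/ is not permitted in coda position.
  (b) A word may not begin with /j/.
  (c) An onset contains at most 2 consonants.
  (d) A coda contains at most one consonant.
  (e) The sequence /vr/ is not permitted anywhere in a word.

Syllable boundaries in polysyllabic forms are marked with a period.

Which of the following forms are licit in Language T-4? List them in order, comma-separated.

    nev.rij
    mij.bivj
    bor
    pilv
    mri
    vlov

bor, mri, vlov

nev.rij — violates constraint (e): contains banned sequence /vr/ → illicit
mij.bivj — violates constraint (d): syllable 2 coda /vj/ has 2 consonants (> 1) → illicit
bor — σ1 onset /b/, coda /r/ ok → licit
pilv — violates constraint (d): syllable 1 coda /lv/ has 2 consonants (> 1) → illicit
mri — σ1 onset /mr/ (2C), coda /∅/ ok → licit
vlov — σ1 onset /vl/ (2C), coda /v/ ok → licit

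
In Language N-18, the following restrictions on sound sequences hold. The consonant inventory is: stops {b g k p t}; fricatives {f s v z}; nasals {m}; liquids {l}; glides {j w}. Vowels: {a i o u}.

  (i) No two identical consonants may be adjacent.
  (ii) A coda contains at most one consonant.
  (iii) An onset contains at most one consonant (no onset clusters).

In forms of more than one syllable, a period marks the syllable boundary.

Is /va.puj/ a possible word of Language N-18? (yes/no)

/va.puj/ — σ1 onset /v/, coda /∅/ ok; σ2 onset /p/, coda /j/ ok → licit

yes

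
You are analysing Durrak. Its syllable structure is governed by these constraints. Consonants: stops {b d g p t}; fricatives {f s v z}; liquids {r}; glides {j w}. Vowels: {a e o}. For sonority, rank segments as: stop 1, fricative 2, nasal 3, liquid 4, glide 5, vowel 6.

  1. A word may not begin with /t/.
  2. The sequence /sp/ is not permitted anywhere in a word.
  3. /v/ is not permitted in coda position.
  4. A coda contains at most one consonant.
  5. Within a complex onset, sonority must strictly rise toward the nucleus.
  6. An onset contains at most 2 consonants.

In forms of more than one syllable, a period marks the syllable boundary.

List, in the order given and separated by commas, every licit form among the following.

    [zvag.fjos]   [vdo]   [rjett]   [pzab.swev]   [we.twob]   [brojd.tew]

[we.twob]

[zvag.fjos] — violates constraint 5: syllable 1 onset /zv/: /z/ (fricative, 2) → /v/ (fricative, 2) does not rise → illicit
[vdo] — violates constraint 5: syllable 1 onset /vd/: /v/ (fricative, 2) → /d/ (stop, 1) does not rise → illicit
[rjett] — violates constraint 4: syllable 1 coda /tt/ has 2 consonants (> 1) → illicit
[pzab.swev] — violates constraint 3: syllable 2 coda contains /v/ → illicit
[we.twob] — σ1 onset /w/, coda /∅/ ok; σ2 onset /tw/ (1→5 rises), coda /b/ ok → licit
[brojd.tew] — violates constraint 4: syllable 1 coda /jd/ has 2 consonants (> 1) → illicit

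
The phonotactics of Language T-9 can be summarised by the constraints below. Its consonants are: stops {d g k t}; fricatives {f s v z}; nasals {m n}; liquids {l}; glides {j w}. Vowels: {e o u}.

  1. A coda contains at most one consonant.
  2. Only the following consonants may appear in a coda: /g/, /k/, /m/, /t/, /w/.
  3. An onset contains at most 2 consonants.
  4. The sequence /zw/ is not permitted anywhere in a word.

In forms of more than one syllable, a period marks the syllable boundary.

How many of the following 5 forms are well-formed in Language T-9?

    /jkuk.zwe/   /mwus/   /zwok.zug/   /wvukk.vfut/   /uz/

0

/jkuk.zwe/ — violates constraint 4: contains banned sequence /zw/ → ill-formed
/mwus/ — violates constraint 2: syllable 1 coda contains /s/, which is not a licensed coda consonant → ill-formed
/zwok.zug/ — violates constraint 4: contains banned sequence /zw/ → ill-formed
/wvukk.vfut/ — violates constraint 1: syllable 1 coda /kk/ has 2 consonants (> 1) → ill-formed
/uz/ — violates constraint 2: syllable 1 coda contains /z/, which is not a licensed coda consonant → ill-formed
No form is well-formed → 0.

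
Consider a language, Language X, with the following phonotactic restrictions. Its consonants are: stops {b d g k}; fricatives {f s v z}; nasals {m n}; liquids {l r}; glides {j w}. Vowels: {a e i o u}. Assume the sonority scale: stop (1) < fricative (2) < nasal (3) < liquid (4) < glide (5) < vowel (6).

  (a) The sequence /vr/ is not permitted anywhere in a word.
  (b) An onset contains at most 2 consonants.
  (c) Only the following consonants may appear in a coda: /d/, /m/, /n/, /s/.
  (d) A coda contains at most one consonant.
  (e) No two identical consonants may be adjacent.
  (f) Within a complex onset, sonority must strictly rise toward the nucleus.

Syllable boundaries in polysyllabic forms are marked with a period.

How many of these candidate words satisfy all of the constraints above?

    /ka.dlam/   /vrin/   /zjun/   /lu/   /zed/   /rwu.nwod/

/ka.dlam/ — σ1 onset /k/, coda /∅/ ok; σ2 onset /dl/ (1→4 rises), coda /m/ ok → phonotactically legal
/vrin/ — violates constraint (a): contains banned sequence /vr/ → phonotactically illegal
/zjun/ — σ1 onset /zj/ (2→5 rises), coda /n/ ok → phonotactically legal
/lu/ — σ1 onset /l/, coda /∅/ ok → phonotactically legal
/zed/ — σ1 onset /z/, coda /d/ ok → phonotactically legal
/rwu.nwod/ — σ1 onset /rw/ (4→5 rises), coda /∅/ ok; σ2 onset /nw/ (3→5 rises), coda /d/ ok → phonotactically legal
Phonotactically legal: /ka.dlam/, /zjun/, /lu/, /zed/, /rwu.nwod/ → 5.

5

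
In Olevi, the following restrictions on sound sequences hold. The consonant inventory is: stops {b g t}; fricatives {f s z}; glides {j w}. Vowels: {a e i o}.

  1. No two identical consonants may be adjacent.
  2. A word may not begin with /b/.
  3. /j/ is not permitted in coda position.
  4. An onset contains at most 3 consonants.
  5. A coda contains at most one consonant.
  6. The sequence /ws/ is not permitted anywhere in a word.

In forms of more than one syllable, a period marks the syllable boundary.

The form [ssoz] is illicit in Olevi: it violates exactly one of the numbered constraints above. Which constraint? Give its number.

1

[ssoz]: adjacent identical consonants /ss/.
This is a violation of constraint 1: "No two identical consonants may be adjacent."
The remaining constraints (2, 3, 4, 5, 6) are satisfied.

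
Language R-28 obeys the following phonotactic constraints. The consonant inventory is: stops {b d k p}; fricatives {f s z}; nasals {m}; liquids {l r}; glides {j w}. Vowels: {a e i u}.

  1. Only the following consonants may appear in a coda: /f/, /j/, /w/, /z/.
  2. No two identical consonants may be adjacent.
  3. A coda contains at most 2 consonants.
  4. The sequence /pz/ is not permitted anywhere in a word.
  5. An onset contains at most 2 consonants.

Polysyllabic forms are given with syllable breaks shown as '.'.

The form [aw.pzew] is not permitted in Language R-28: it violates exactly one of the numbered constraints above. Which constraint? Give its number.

4

[aw.pzew]: contains banned sequence /pz/.
This is a violation of constraint 4: "The sequence /pz/ is not permitted anywhere in a word."
The remaining constraints (1, 2, 3, 5) are satisfied.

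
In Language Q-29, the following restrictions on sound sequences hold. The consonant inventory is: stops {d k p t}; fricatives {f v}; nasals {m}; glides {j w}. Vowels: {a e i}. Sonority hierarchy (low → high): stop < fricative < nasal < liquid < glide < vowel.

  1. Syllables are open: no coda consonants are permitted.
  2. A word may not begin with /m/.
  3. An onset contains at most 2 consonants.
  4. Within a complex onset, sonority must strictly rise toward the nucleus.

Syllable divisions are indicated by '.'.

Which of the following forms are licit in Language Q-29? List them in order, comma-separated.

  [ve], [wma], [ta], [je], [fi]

[ve], [ta], [je], [fi]

[ve] — σ1 onset /v/, coda /∅/ ok → licit
[wma] — violates constraint 4: syllable 1 onset /wm/: /w/ (glide, 5) → /m/ (nasal, 3) does not rise → illicit
[ta] — σ1 onset /t/, coda /∅/ ok → licit
[je] — σ1 onset /j/, coda /∅/ ok → licit
[fi] — σ1 onset /f/, coda /∅/ ok → licit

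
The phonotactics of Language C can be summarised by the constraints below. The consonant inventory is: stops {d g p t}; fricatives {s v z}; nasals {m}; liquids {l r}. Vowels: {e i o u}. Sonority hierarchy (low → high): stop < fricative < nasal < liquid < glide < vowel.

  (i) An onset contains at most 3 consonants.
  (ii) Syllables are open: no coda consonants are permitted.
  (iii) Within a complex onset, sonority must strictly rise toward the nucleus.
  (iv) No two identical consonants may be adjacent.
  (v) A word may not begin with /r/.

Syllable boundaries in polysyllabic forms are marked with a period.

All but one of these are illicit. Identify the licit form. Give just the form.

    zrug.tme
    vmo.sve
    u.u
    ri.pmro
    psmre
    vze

zrug.tme — violates constraint (ii): syllable 1 coda /g/ has 1 consonant (> 0) → illicit
vmo.sve — violates constraint (iii): syllable 2 onset /sv/: /s/ (fricative, 2) → /v/ (fricative, 2) does not rise → illicit
u.u — σ1 onset /∅/, coda /∅/ ok; σ2 onset /∅/, coda /∅/ ok → licit
ri.pmro — violates constraint (v): word begins with /r/ → illicit
psmre — violates constraint (i): syllable 1 onset /psmr/ has 4 consonants (> 3) → illicit
vze — violates constraint (iii): syllable 1 onset /vz/: /v/ (fricative, 2) → /z/ (fricative, 2) does not rise → illicit

u.u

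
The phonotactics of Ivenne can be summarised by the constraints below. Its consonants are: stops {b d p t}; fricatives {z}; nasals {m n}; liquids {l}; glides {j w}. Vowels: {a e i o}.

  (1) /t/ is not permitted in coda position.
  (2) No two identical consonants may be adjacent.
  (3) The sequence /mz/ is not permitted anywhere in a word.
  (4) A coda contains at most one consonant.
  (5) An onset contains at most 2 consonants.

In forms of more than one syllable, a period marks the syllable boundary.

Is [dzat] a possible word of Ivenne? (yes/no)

no

[dzat] — violates constraint 1: syllable 1 coda contains /t/ → phonotactically illegal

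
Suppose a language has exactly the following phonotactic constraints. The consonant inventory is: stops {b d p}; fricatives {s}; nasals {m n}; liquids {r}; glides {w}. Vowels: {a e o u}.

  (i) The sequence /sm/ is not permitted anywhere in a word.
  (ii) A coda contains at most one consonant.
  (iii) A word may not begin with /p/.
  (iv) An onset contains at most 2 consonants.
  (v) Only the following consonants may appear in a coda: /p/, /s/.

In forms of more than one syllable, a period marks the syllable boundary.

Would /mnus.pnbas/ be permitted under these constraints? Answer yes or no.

/mnus.pnbas/ — violates constraint (iv): syllable 2 onset /pnb/ has 3 consonants (> 2) → not permitted

no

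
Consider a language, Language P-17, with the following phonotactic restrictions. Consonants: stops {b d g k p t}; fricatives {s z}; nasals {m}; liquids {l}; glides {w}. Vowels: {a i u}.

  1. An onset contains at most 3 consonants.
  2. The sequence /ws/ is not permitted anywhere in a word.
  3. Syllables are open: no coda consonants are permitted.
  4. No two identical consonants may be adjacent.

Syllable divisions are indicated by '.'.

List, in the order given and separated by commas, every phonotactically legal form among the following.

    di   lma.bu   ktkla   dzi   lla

di — σ1 onset /d/, coda /∅/ ok → phonotactically legal
lma.bu — σ1 onset /lm/ (2C), coda /∅/ ok; σ2 onset /b/, coda /∅/ ok → phonotactically legal
ktkla — violates constraint 1: syllable 1 onset /ktkl/ has 4 consonants (> 3) → phonotactically illegal
dzi — σ1 onset /dz/ (2C), coda /∅/ ok → phonotactically legal
lla — violates constraint 4: adjacent identical consonants /ll/ → phonotactically illegal

di, lma.bu, dzi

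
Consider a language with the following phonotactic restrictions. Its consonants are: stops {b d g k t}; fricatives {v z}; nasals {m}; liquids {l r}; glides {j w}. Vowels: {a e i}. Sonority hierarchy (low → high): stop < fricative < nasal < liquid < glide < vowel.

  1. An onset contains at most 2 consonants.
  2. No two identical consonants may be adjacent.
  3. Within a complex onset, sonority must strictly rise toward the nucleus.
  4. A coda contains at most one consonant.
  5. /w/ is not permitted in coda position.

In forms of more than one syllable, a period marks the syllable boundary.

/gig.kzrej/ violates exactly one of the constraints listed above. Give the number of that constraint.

1

/gig.kzrej/: syllable 2 onset /kzr/ has 3 consonants (> 2).
This is a violation of constraint 1: "An onset contains at most 2 consonants."
The remaining constraints (2, 3, 4, 5) are satisfied.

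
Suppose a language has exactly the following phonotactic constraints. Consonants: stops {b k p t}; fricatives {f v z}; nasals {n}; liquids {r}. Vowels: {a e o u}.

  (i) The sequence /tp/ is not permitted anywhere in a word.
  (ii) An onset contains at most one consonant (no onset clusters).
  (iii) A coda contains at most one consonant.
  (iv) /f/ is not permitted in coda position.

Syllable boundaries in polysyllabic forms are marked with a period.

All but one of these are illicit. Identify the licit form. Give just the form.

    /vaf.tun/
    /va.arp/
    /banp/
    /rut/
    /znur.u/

/vaf.tun/ — violates constraint (iv): syllable 1 coda contains /f/ → illicit
/va.arp/ — violates constraint (iii): syllable 2 coda /rp/ has 2 consonants (> 1) → illicit
/banp/ — violates constraint (iii): syllable 1 coda /np/ has 2 consonants (> 1) → illicit
/rut/ — σ1 onset /r/, coda /t/ ok → licit
/znur.u/ — violates constraint (ii): syllable 1 onset /zn/ has 2 consonants (> 1) → illicit

/rut/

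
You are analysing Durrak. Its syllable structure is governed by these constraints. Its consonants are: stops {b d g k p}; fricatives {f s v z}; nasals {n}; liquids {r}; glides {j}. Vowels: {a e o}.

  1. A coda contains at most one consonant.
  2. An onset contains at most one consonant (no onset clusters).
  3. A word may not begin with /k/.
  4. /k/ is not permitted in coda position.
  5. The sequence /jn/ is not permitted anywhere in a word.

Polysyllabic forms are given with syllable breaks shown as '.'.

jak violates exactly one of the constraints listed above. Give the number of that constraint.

jak: syllable 1 coda contains /k/.
This is a violation of constraint 4: "/k/ is not permitted in coda position."
The remaining constraints (1, 2, 3, 5) are satisfied.

4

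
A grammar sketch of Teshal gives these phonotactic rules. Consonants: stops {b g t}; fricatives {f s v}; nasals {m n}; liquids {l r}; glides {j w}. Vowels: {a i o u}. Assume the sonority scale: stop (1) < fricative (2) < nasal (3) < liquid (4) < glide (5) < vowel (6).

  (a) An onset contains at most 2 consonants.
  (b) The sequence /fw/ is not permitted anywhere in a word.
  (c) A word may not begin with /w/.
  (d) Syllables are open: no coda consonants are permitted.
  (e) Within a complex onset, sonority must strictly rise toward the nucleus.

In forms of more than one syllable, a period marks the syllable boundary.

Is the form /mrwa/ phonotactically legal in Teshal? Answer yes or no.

no

/mrwa/ — violates constraint (a): syllable 1 onset /mrw/ has 3 consonants (> 2) → phonotactically illegal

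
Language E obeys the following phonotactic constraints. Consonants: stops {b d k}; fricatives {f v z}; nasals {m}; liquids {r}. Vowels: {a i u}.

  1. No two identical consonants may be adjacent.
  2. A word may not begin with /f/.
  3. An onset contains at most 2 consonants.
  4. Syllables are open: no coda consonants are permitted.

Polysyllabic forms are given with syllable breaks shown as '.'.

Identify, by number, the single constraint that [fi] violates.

2

[fi]: word begins with /f/.
This is a violation of constraint 2: "A word may not begin with /f/."
The remaining constraints (1, 3, 4) are satisfied.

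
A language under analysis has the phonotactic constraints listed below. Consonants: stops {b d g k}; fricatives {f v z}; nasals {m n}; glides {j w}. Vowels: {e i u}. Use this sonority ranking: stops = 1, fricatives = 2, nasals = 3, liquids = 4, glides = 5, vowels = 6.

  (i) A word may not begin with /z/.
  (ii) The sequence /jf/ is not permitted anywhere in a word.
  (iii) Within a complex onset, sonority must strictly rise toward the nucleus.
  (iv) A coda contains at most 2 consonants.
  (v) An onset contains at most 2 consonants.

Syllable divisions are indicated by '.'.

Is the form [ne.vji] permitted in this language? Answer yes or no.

yes

[ne.vji] — σ1 onset /n/, coda /∅/ ok; σ2 onset /vj/ (2→5 rises), coda /∅/ ok → permitted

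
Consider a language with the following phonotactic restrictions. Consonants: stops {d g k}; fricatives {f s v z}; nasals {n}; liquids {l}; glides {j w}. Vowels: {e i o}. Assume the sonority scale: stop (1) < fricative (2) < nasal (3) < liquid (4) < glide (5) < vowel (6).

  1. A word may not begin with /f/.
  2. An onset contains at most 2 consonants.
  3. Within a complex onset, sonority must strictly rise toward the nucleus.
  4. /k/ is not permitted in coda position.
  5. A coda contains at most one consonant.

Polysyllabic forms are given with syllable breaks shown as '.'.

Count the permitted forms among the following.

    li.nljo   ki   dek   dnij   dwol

3

li.nljo — violates constraint 2: syllable 2 onset /nlj/ has 3 consonants (> 2) → not permitted
ki — σ1 onset /k/, coda /∅/ ok → permitted
dek — violates constraint 4: syllable 1 coda contains /k/ → not permitted
dnij — σ1 onset /dn/ (1→3 rises), coda /j/ ok → permitted
dwol — σ1 onset /dw/ (1→5 rises), coda /l/ ok → permitted
Permitted: ki, dnij, dwol → 3.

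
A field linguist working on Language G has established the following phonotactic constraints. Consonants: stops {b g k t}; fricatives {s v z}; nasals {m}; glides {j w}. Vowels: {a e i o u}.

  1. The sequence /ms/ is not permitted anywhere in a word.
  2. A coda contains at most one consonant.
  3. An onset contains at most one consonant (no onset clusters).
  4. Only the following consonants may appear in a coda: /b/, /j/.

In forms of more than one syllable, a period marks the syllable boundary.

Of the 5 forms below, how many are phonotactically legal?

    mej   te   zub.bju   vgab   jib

mej — σ1 onset /m/, coda /j/ ok → phonotactically legal
te — σ1 onset /t/, coda /∅/ ok → phonotactically legal
zub.bju — violates constraint 3: syllable 2 onset /bj/ has 2 consonants (> 1) → phonotactically illegal
vgab — violates constraint 3: syllable 1 onset /vg/ has 2 consonants (> 1) → phonotactically illegal
jib — σ1 onset /j/, coda /b/ ok → phonotactically legal
Phonotactically legal: mej, te, jib → 3.

3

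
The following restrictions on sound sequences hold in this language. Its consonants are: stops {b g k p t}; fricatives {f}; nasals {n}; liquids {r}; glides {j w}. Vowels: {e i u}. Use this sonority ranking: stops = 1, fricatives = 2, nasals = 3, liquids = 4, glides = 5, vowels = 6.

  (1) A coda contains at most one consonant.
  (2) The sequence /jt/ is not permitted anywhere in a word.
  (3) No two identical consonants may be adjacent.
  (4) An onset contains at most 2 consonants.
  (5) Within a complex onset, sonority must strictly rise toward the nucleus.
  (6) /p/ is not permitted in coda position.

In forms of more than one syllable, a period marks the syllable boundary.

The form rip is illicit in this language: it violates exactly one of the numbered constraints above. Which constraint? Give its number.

rip: syllable 1 coda contains /p/.
This is a violation of constraint 6: "/p/ is not permitted in coda position."
The remaining constraints (1, 2, 3, 4, 5) are satisfied.

6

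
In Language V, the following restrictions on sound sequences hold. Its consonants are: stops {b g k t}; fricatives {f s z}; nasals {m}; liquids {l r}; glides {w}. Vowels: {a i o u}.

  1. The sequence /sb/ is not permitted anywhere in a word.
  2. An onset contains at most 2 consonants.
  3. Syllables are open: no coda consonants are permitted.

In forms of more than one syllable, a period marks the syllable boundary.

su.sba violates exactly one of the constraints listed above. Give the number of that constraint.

su.sba: contains banned sequence /sb/.
This is a violation of constraint 1: "The sequence /sb/ is not permitted anywhere in a word."
The remaining constraints (2, 3) are satisfied.

1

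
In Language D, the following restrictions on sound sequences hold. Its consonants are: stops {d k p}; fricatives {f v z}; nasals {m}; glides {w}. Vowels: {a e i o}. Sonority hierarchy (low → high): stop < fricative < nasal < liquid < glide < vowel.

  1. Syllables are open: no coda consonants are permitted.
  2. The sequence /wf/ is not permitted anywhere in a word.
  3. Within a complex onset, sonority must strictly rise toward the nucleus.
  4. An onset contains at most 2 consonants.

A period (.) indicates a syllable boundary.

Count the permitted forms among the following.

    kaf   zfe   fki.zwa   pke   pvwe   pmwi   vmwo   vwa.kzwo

kaf — violates constraint 1: syllable 1 coda /f/ has 1 consonant (> 0) → not permitted
zfe — violates constraint 3: syllable 1 onset /zf/: /z/ (fricative, 2) → /f/ (fricative, 2) does not rise → not permitted
fki.zwa — violates constraint 3: syllable 1 onset /fk/: /f/ (fricative, 2) → /k/ (stop, 1) does not rise → not permitted
pke — violates constraint 3: syllable 1 onset /pk/: /p/ (stop, 1) → /k/ (stop, 1) does not rise → not permitted
pvwe — violates constraint 4: syllable 1 onset /pvw/ has 3 consonants (> 2) → not permitted
pmwi — violates constraint 4: syllable 1 onset /pmw/ has 3 consonants (> 2) → not permitted
vmwo — violates constraint 4: syllable 1 onset /vmw/ has 3 consonants (> 2) → not permitted
vwa.kzwo — violates constraint 4: syllable 2 onset /kzw/ has 3 consonants (> 2) → not permitted
No form is permitted → 0.

0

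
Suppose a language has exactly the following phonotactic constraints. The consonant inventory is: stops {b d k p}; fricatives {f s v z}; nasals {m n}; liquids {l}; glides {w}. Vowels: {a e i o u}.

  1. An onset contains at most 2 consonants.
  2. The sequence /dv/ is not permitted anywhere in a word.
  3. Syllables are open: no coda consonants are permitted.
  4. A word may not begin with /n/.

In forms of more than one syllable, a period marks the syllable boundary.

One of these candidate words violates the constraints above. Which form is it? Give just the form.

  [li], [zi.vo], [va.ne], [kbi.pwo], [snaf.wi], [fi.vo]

[snaf.wi]

[li] — σ1 onset /l/, coda /∅/ ok → permitted
[zi.vo] — σ1 onset /z/, coda /∅/ ok; σ2 onset /v/, coda /∅/ ok → permitted
[va.ne] — σ1 onset /v/, coda /∅/ ok; σ2 onset /n/, coda /∅/ ok → permitted
[kbi.pwo] — σ1 onset /kb/ (2C), coda /∅/ ok; σ2 onset /pw/ (2C), coda /∅/ ok → permitted
[snaf.wi] — violates constraint 3: syllable 1 coda /f/ has 1 consonant (> 0) → not permitted
[fi.vo] — σ1 onset /f/, coda /∅/ ok; σ2 onset /v/, coda /∅/ ok → permitted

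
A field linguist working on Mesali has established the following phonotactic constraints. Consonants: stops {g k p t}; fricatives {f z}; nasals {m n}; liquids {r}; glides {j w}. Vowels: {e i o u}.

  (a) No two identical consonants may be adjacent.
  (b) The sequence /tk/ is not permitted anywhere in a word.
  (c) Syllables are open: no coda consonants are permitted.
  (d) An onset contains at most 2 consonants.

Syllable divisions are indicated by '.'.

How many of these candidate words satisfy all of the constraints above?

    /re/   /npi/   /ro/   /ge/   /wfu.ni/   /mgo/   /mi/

7

/re/ — σ1 onset /r/, coda /∅/ ok → permitted
/npi/ — σ1 onset /np/ (2C), coda /∅/ ok → permitted
/ro/ — σ1 onset /r/, coda /∅/ ok → permitted
/ge/ — σ1 onset /g/, coda /∅/ ok → permitted
/wfu.ni/ — σ1 onset /wf/ (2C), coda /∅/ ok; σ2 onset /n/, coda /∅/ ok → permitted
/mgo/ — σ1 onset /mg/ (2C), coda /∅/ ok → permitted
/mi/ — σ1 onset /m/, coda /∅/ ok → permitted
Permitted: /re/, /npi/, /ro/, /ge/, /wfu.ni/, /mgo/, /mi/ → 7.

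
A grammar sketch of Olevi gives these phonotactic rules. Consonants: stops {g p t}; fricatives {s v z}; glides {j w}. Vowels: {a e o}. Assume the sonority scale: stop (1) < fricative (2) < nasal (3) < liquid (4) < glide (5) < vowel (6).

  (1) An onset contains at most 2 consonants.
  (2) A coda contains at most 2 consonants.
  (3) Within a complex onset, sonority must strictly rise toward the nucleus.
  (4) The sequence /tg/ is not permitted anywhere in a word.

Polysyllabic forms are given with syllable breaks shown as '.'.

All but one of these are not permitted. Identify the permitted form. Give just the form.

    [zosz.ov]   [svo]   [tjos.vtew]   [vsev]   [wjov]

[zosz.ov] — σ1 onset /z/, coda /sz/ (2C) ok; σ2 onset /∅/, coda /v/ ok → permitted
[svo] — violates constraint 3: syllable 1 onset /sv/: /s/ (fricative, 2) → /v/ (fricative, 2) does not rise → not permitted
[tjos.vtew] — violates constraint 3: syllable 2 onset /vt/: /v/ (fricative, 2) → /t/ (stop, 1) does not rise → not permitted
[vsev] — violates constraint 3: syllable 1 onset /vs/: /v/ (fricative, 2) → /s/ (fricative, 2) does not rise → not permitted
[wjov] — violates constraint 3: syllable 1 onset /wj/: /w/ (glide, 5) → /j/ (glide, 5) does not rise → not permitted

[zosz.ov]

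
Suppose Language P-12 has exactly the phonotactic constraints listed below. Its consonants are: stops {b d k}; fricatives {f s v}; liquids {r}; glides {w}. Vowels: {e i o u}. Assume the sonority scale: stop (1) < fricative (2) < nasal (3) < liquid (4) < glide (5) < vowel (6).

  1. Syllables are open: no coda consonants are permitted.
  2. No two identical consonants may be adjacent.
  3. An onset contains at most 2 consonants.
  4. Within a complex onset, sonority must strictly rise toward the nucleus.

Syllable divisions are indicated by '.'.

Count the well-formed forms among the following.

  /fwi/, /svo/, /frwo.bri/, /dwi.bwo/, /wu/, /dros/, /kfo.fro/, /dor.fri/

4

/fwi/ — σ1 onset /fw/ (2→5 rises), coda /∅/ ok → well-formed
/svo/ — violates constraint 4: syllable 1 onset /sv/: /s/ (fricative, 2) → /v/ (fricative, 2) does not rise → ill-formed
/frwo.bri/ — violates constraint 3: syllable 1 onset /frw/ has 3 consonants (> 2) → ill-formed
/dwi.bwo/ — σ1 onset /dw/ (1→5 rises), coda /∅/ ok; σ2 onset /bw/ (1→5 rises), coda /∅/ ok → well-formed
/wu/ — σ1 onset /w/, coda /∅/ ok → well-formed
/dros/ — violates constraint 1: syllable 1 coda /s/ has 1 consonant (> 0) → ill-formed
/kfo.fro/ — σ1 onset /kf/ (1→2 rises), coda /∅/ ok; σ2 onset /fr/ (2→4 rises), coda /∅/ ok → well-formed
/dor.fri/ — violates constraint 1: syllable 1 coda /r/ has 1 consonant (> 0) → ill-formed
Well-formed: /fwi/, /dwi.bwo/, /wu/, /kfo.fro/ → 4.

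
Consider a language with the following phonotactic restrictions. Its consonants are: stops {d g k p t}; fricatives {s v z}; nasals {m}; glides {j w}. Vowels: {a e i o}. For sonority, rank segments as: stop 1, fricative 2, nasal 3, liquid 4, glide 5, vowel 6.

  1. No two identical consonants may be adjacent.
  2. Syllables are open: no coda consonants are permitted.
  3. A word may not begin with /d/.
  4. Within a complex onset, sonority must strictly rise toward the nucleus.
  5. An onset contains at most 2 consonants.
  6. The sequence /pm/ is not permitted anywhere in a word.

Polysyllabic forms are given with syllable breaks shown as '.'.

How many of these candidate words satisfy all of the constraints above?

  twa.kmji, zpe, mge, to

twa.kmji — violates constraint 5: syllable 2 onset /kmj/ has 3 consonants (> 2) → phonotactically illegal
zpe — violates constraint 4: syllable 1 onset /zp/: /z/ (fricative, 2) → /p/ (stop, 1) does not rise → phonotactically illegal
mge — violates constraint 4: syllable 1 onset /mg/: /m/ (nasal, 3) → /g/ (stop, 1) does not rise → phonotactically illegal
to — σ1 onset /t/, coda /∅/ ok → phonotactically legal
Phonotactically legal: to → 1.

1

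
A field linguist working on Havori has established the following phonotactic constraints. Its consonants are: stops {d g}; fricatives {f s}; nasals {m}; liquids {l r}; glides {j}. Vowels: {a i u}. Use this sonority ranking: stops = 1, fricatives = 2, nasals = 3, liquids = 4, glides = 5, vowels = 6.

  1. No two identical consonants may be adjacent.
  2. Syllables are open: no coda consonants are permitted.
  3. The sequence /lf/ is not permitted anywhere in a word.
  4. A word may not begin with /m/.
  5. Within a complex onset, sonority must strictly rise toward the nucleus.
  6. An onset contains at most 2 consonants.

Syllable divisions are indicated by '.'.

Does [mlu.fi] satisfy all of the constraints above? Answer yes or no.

no

[mlu.fi] — violates constraint 4: word begins with /m/ → illicit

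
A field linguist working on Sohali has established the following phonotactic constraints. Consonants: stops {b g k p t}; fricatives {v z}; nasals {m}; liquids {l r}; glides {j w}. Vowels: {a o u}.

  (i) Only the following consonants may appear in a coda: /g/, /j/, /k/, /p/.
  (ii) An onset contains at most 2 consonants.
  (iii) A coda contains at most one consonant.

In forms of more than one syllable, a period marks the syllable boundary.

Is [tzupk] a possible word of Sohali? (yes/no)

[tzupk] — violates constraint (iii): syllable 1 coda /pk/ has 2 consonants (> 1) → phonotactically illegal

no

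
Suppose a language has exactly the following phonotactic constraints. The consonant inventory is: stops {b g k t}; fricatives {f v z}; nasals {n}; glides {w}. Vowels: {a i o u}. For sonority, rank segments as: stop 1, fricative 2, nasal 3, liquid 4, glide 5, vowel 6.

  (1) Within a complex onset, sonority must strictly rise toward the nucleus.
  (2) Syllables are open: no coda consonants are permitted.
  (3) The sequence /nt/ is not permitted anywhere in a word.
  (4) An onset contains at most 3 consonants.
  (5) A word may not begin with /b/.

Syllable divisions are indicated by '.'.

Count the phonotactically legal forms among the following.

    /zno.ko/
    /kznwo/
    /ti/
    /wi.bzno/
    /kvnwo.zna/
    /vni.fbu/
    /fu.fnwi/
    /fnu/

5

/zno.ko/ — σ1 onset /zn/ (2→3 rises), coda /∅/ ok; σ2 onset /k/, coda /∅/ ok → phonotactically legal
/kznwo/ — violates constraint 4: syllable 1 onset /kznw/ has 4 consonants (> 3) → phonotactically illegal
/ti/ — σ1 onset /t/, coda /∅/ ok → phonotactically legal
/wi.bzno/ — σ1 onset /w/, coda /∅/ ok; σ2 onset /bzn/ (1→2→3 rises), coda /∅/ ok → phonotactically legal
/kvnwo.zna/ — violates constraint 4: syllable 1 onset /kvnw/ has 4 consonants (> 3) → phonotactically illegal
/vni.fbu/ — violates constraint 1: syllable 2 onset /fb/: /f/ (fricative, 2) → /b/ (stop, 1) does not rise → phonotactically illegal
/fu.fnwi/ — σ1 onset /f/, coda /∅/ ok; σ2 onset /fnw/ (2→3→5 rises), coda /∅/ ok → phonotactically legal
/fnu/ — σ1 onset /fn/ (2→3 rises), coda /∅/ ok → phonotactically legal
Phonotactically legal: /zno.ko/, /ti/, /wi.bzno/, /fu.fnwi/, /fnu/ → 5.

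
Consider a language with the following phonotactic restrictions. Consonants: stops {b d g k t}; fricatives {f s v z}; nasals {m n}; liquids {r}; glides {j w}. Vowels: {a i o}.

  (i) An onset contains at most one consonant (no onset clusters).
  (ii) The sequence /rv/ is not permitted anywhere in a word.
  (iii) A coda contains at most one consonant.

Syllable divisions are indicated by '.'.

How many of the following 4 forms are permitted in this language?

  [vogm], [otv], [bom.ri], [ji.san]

2

[vogm] — violates constraint (iii): syllable 1 coda /gm/ has 2 consonants (> 1) → not permitted
[otv] — violates constraint (iii): syllable 1 coda /tv/ has 2 consonants (> 1) → not permitted
[bom.ri] — σ1 onset /b/, coda /m/ ok; σ2 onset /r/, coda /∅/ ok → permitted
[ji.san] — σ1 onset /j/, coda /∅/ ok; σ2 onset /s/, coda /n/ ok → permitted
Permitted: [bom.ri], [ji.san] → 2.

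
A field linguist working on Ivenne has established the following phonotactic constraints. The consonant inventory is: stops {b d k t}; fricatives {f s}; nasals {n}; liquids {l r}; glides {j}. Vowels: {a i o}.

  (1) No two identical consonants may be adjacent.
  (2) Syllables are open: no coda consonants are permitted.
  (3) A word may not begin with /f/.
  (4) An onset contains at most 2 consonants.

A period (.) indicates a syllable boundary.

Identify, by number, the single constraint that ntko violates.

4

ntko: syllable 1 onset /ntk/ has 3 consonants (> 2).
This is a violation of constraint 4: "An onset contains at most 2 consonants."
The remaining constraints (1, 2, 3) are satisfied.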